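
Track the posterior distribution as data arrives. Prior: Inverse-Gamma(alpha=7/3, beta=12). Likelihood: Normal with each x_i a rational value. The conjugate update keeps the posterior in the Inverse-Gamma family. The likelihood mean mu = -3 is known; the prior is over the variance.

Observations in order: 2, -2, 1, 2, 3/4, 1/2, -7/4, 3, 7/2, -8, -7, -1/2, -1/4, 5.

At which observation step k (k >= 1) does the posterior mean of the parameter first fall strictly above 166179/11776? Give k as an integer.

k = 8

obs 1: x=2 → posterior Inverse-Gamma(17/6, 49/2)
obs 2: x=-2 → posterior Inverse-Gamma(10/3, 25)
obs 3: x=1 → posterior Inverse-Gamma(23/6, 33)
obs 4: x=2 → posterior Inverse-Gamma(13/3, 91/2)
obs 5: x=3/4 → posterior Inverse-Gamma(29/6, 1681/32)
obs 6: x=1/2 → posterior Inverse-Gamma(16/3, 1877/32)
obs 7: x=-7/4 → posterior Inverse-Gamma(35/6, 951/16)
obs 8: x=3 → posterior Inverse-Gamma(19/3, 1239/16)
obs 9: x=7/2 → posterior Inverse-Gamma(41/6, 1577/16)
obs 10: x=-8 → posterior Inverse-Gamma(22/3, 1777/16)
obs 11: x=-7 → posterior Inverse-Gamma(47/6, 1905/16)
obs 12: x=-1/2 → posterior Inverse-Gamma(25/3, 1955/16)
obs 13: x=-1/4 → posterior Inverse-Gamma(53/6, 4031/32)
obs 14: x=5 → posterior Inverse-Gamma(28/3, 5055/32)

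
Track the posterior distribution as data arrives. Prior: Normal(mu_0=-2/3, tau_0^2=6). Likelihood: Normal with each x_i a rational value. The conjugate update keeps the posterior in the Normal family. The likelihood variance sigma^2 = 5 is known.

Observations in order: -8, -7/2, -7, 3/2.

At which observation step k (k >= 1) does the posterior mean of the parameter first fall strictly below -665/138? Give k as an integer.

obs 1: x=-8 → posterior Normal(-14/3, 30/11)
obs 2: x=-7/2 → posterior Normal(-217/51, 30/17)
obs 3: x=-7 → posterior Normal(-343/69, 30/23)
obs 4: x=3/2 → posterior Normal(-316/87, 30/29)

k = 3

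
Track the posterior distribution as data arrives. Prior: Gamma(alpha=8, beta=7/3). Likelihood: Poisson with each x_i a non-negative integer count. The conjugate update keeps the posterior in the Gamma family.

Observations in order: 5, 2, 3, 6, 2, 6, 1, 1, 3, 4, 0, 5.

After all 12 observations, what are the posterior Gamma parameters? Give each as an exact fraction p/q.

obs 1: x=5 → posterior Gamma(13, 10/3)
obs 2: x=2 → posterior Gamma(15, 13/3)
obs 3: x=3 → posterior Gamma(18, 16/3)
obs 4: x=6 → posterior Gamma(24, 19/3)
obs 5: x=2 → posterior Gamma(26, 22/3)
obs 6: x=6 → posterior Gamma(32, 25/3)
obs 7: x=1 → posterior Gamma(33, 28/3)
obs 8: x=1 → posterior Gamma(34, 31/3)
obs 9: x=3 → posterior Gamma(37, 34/3)
obs 10: x=4 → posterior Gamma(41, 37/3)
obs 11: x=0 → posterior Gamma(41, 40/3)
obs 12: x=5 → posterior Gamma(46, 43/3)

alpha=46, beta=43/3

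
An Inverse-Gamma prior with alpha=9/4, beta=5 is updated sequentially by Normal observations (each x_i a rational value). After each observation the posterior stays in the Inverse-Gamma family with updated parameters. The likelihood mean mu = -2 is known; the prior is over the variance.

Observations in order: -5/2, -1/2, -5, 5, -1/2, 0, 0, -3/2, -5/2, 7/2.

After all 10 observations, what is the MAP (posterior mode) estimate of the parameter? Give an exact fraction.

obs 1: x=-5/2 → posterior Inverse-Gamma(11/4, 41/8)
obs 2: x=-1/2 → posterior Inverse-Gamma(13/4, 25/4)
obs 3: x=-5 → posterior Inverse-Gamma(15/4, 43/4)
obs 4: x=5 → posterior Inverse-Gamma(17/4, 141/4)
obs 5: x=-1/2 → posterior Inverse-Gamma(19/4, 291/8)
obs 6: x=0 → posterior Inverse-Gamma(21/4, 307/8)
obs 7: x=0 → posterior Inverse-Gamma(23/4, 323/8)
obs 8: x=-3/2 → posterior Inverse-Gamma(25/4, 81/2)
obs 9: x=-5/2 → posterior Inverse-Gamma(27/4, 325/8)
obs 10: x=7/2 → posterior Inverse-Gamma(29/4, 223/4)

223/33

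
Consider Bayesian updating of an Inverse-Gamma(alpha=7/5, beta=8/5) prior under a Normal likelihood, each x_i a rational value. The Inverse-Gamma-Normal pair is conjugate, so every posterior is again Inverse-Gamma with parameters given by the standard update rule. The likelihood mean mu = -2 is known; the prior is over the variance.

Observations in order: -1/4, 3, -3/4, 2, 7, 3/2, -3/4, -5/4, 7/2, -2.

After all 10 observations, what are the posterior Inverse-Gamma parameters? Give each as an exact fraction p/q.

alpha=32/5, beta=3489/40

obs 1: x=-1/4 → posterior Inverse-Gamma(19/10, 501/160)
obs 2: x=3 → posterior Inverse-Gamma(12/5, 2501/160)
obs 3: x=-3/4 → posterior Inverse-Gamma(29/10, 1313/80)
obs 4: x=2 → posterior Inverse-Gamma(17/5, 1953/80)
obs 5: x=7 → posterior Inverse-Gamma(39/10, 5193/80)
obs 6: x=3/2 → posterior Inverse-Gamma(22/5, 5683/80)
obs 7: x=-3/4 → posterior Inverse-Gamma(49/10, 11491/160)
obs 8: x=-5/4 → posterior Inverse-Gamma(27/5, 721/10)
obs 9: x=7/2 → posterior Inverse-Gamma(59/10, 3489/40)
obs 10: x=-2 → posterior Inverse-Gamma(32/5, 3489/40)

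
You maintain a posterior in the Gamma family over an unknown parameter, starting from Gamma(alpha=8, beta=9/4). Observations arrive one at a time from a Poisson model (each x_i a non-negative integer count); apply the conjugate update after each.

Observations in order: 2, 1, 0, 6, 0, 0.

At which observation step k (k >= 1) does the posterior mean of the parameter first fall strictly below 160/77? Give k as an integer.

k = 6

obs 1: x=2 → posterior Gamma(10, 13/4)
obs 2: x=1 → posterior Gamma(11, 17/4)
obs 3: x=0 → posterior Gamma(11, 21/4)
obs 4: x=6 → posterior Gamma(17, 25/4)
obs 5: x=0 → posterior Gamma(17, 29/4)
obs 6: x=0 → posterior Gamma(17, 33/4)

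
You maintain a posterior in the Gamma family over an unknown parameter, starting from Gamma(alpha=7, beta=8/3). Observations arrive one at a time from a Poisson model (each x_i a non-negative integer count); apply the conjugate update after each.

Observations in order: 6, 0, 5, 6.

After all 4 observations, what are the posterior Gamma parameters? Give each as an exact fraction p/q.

alpha=24, beta=20/3

obs 1: x=6 → posterior Gamma(13, 11/3)
obs 2: x=0 → posterior Gamma(13, 14/3)
obs 3: x=5 → posterior Gamma(18, 17/3)
obs 4: x=6 → posterior Gamma(24, 20/3)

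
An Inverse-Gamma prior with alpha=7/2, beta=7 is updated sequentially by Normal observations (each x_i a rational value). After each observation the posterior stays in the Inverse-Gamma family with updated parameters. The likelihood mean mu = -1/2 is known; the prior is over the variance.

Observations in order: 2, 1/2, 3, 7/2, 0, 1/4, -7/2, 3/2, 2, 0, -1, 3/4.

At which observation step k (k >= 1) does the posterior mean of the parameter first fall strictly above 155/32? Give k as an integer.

k = 4

obs 1: x=2 → posterior Inverse-Gamma(4, 81/8)
obs 2: x=1/2 → posterior Inverse-Gamma(9/2, 85/8)
obs 3: x=3 → posterior Inverse-Gamma(5, 67/4)
obs 4: x=7/2 → posterior Inverse-Gamma(11/2, 99/4)
obs 5: x=0 → posterior Inverse-Gamma(6, 199/8)
obs 6: x=1/4 → posterior Inverse-Gamma(13/2, 805/32)
obs 7: x=-7/2 → posterior Inverse-Gamma(7, 949/32)
obs 8: x=3/2 → posterior Inverse-Gamma(15/2, 1013/32)
obs 9: x=2 → posterior Inverse-Gamma(8, 1113/32)
obs 10: x=0 → posterior Inverse-Gamma(17/2, 1117/32)
obs 11: x=-1 → posterior Inverse-Gamma(9, 1121/32)
obs 12: x=3/4 → posterior Inverse-Gamma(19/2, 573/16)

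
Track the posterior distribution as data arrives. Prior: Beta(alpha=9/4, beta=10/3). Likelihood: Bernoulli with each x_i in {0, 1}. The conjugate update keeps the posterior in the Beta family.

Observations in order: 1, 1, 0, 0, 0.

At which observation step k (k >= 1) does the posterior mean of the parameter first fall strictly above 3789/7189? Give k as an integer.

obs 1: x=1 → posterior Beta(13/4, 10/3)
obs 2: x=1 → posterior Beta(17/4, 10/3)
obs 3: x=0 → posterior Beta(17/4, 13/3)
obs 4: x=0 → posterior Beta(17/4, 16/3)
obs 5: x=0 → posterior Beta(17/4, 19/3)

k = 2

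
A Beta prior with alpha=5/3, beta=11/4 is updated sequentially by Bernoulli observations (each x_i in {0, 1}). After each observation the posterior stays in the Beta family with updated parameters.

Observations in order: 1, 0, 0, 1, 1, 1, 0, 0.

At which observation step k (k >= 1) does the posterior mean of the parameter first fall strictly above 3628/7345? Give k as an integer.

obs 1: x=1 → posterior Beta(8/3, 11/4)
obs 2: x=0 → posterior Beta(8/3, 15/4)
obs 3: x=0 → posterior Beta(8/3, 19/4)
obs 4: x=1 → posterior Beta(11/3, 19/4)
obs 5: x=1 → posterior Beta(14/3, 19/4)
obs 6: x=1 → posterior Beta(17/3, 19/4)
obs 7: x=0 → posterior Beta(17/3, 23/4)
obs 8: x=0 → posterior Beta(17/3, 27/4)

k = 5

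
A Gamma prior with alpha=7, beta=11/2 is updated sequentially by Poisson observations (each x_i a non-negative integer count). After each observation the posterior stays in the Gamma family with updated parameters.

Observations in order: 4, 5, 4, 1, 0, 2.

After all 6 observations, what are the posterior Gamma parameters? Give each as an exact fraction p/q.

alpha=23, beta=23/2

obs 1: x=4 → posterior Gamma(11, 13/2)
obs 2: x=5 → posterior Gamma(16, 15/2)
obs 3: x=4 → posterior Gamma(20, 17/2)
obs 4: x=1 → posterior Gamma(21, 19/2)
obs 5: x=0 → posterior Gamma(21, 21/2)
obs 6: x=2 → posterior Gamma(23, 23/2)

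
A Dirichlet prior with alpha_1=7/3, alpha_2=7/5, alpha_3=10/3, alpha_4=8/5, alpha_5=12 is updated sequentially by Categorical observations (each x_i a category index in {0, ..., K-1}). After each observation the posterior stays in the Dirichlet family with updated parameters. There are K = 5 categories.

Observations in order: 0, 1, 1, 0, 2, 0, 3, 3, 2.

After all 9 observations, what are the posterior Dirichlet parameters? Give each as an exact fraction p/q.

alpha_1=16/3, alpha_2=17/5, alpha_3=16/3, alpha_4=18/5, alpha_5=12

obs 1: x=0 → posterior Dirichlet(10/3, 7/5, 10/3, 8/5, 12)
obs 2: x=1 → posterior Dirichlet(10/3, 12/5, 10/3, 8/5, 12)
obs 3: x=1 → posterior Dirichlet(10/3, 17/5, 10/3, 8/5, 12)
obs 4: x=0 → posterior Dirichlet(13/3, 17/5, 10/3, 8/5, 12)
obs 5: x=2 → posterior Dirichlet(13/3, 17/5, 13/3, 8/5, 12)
obs 6: x=0 → posterior Dirichlet(16/3, 17/5, 13/3, 8/5, 12)
obs 7: x=3 → posterior Dirichlet(16/3, 17/5, 13/3, 13/5, 12)
obs 8: x=3 → posterior Dirichlet(16/3, 17/5, 13/3, 18/5, 12)
obs 9: x=2 → posterior Dirichlet(16/3, 17/5, 16/3, 18/5, 12)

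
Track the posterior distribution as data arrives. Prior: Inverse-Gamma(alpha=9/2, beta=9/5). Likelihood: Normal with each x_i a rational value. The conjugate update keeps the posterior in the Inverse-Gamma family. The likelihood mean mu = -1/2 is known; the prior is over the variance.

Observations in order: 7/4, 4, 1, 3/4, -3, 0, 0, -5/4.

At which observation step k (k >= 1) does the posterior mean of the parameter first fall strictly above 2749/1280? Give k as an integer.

k = 2

obs 1: x=7/4 → posterior Inverse-Gamma(5, 693/160)
obs 2: x=4 → posterior Inverse-Gamma(11/2, 2313/160)
obs 3: x=1 → posterior Inverse-Gamma(6, 2493/160)
obs 4: x=3/4 → posterior Inverse-Gamma(13/2, 1309/80)
obs 5: x=-3 → posterior Inverse-Gamma(7, 1559/80)
obs 6: x=0 → posterior Inverse-Gamma(15/2, 1569/80)
obs 7: x=0 → posterior Inverse-Gamma(8, 1579/80)
obs 8: x=-5/4 → posterior Inverse-Gamma(17/2, 3203/160)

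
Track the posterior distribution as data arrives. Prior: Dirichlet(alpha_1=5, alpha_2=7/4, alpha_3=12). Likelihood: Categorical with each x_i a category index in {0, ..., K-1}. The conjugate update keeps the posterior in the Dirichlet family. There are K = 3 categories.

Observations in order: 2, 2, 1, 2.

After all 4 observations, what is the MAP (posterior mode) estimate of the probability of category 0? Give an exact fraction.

16/79

obs 1: x=2 → posterior Dirichlet(5, 7/4, 13)
obs 2: x=2 → posterior Dirichlet(5, 7/4, 14)
obs 3: x=1 → posterior Dirichlet(5, 11/4, 14)
obs 4: x=2 → posterior Dirichlet(5, 11/4, 15)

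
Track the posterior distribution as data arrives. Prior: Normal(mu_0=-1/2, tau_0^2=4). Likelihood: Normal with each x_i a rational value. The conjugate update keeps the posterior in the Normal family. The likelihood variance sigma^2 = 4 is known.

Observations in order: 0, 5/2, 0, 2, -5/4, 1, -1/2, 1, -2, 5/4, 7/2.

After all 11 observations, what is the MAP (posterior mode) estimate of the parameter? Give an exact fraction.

7/12

obs 1: x=0 → posterior Normal(-1/4, 2)
obs 2: x=5/2 → posterior Normal(2/3, 4/3)
obs 3: x=0 → posterior Normal(1/2, 1)
obs 4: x=2 → posterior Normal(4/5, 4/5)
obs 5: x=-5/4 → posterior Normal(11/24, 2/3)
obs 6: x=1 → posterior Normal(15/28, 4/7)
obs 7: x=-1/2 → posterior Normal(13/32, 1/2)
obs 8: x=1 → posterior Normal(17/36, 4/9)
obs 9: x=-2 → posterior Normal(9/40, 2/5)
obs 10: x=5/4 → posterior Normal(7/22, 4/11)
obs 11: x=7/2 → posterior Normal(7/12, 1/3)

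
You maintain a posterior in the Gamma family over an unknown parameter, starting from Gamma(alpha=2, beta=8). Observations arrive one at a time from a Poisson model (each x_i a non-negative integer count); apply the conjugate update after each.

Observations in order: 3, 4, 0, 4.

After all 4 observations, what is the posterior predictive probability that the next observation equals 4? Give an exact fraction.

obs 1: x=3 → posterior Gamma(5, 9)
obs 2: x=4 → posterior Gamma(9, 10)
obs 3: x=0 → posterior Gamma(9, 11)
obs 4: x=4 → posterior Gamma(13, 12)

14979048753070080/665416609183179841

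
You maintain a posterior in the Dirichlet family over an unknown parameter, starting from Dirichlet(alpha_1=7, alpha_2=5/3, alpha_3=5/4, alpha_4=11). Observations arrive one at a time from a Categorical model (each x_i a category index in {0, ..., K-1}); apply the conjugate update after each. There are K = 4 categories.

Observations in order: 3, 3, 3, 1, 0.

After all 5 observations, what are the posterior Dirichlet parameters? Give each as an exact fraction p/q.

obs 1: x=3 → posterior Dirichlet(7, 5/3, 5/4, 12)
obs 2: x=3 → posterior Dirichlet(7, 5/3, 5/4, 13)
obs 3: x=3 → posterior Dirichlet(7, 5/3, 5/4, 14)
obs 4: x=1 → posterior Dirichlet(7, 8/3, 5/4, 14)
obs 5: x=0 → posterior Dirichlet(8, 8/3, 5/4, 14)

alpha_1=8, alpha_2=8/3, alpha_3=5/4, alpha_4=14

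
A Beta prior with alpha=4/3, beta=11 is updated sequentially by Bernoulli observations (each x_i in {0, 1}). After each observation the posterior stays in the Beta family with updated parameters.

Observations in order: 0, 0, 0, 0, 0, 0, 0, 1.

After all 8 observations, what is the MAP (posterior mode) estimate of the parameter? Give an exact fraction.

4/55

obs 1: x=0 → posterior Beta(4/3, 12)
obs 2: x=0 → posterior Beta(4/3, 13)
obs 3: x=0 → posterior Beta(4/3, 14)
obs 4: x=0 → posterior Beta(4/3, 15)
obs 5: x=0 → posterior Beta(4/3, 16)
obs 6: x=0 → posterior Beta(4/3, 17)
obs 7: x=0 → posterior Beta(4/3, 18)
obs 8: x=1 → posterior Beta(7/3, 18)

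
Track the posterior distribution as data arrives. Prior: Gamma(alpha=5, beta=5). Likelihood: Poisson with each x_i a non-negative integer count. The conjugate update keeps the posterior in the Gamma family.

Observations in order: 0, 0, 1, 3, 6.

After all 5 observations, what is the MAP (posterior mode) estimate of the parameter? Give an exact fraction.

7/5

obs 1: x=0 → posterior Gamma(5, 6)
obs 2: x=0 → posterior Gamma(5, 7)
obs 3: x=1 → posterior Gamma(6, 8)
obs 4: x=3 → posterior Gamma(9, 9)
obs 5: x=6 → posterior Gamma(15, 10)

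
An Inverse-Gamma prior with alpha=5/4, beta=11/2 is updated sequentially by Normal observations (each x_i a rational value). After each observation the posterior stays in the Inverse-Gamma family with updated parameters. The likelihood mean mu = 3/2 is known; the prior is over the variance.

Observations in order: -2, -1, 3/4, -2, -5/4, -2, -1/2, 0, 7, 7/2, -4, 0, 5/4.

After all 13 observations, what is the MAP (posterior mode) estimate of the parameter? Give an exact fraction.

obs 1: x=-2 → posterior Inverse-Gamma(7/4, 93/8)
obs 2: x=-1 → posterior Inverse-Gamma(9/4, 59/4)
obs 3: x=3/4 → posterior Inverse-Gamma(11/4, 481/32)
obs 4: x=-2 → posterior Inverse-Gamma(13/4, 677/32)
obs 5: x=-5/4 → posterior Inverse-Gamma(15/4, 399/16)
obs 6: x=-2 → posterior Inverse-Gamma(17/4, 497/16)
obs 7: x=-1/2 → posterior Inverse-Gamma(19/4, 529/16)
obs 8: x=0 → posterior Inverse-Gamma(21/4, 547/16)
obs 9: x=7 → posterior Inverse-Gamma(23/4, 789/16)
obs 10: x=7/2 → posterior Inverse-Gamma(25/4, 821/16)
obs 11: x=-4 → posterior Inverse-Gamma(27/4, 1063/16)
obs 12: x=0 → posterior Inverse-Gamma(29/4, 1081/16)
obs 13: x=5/4 → posterior Inverse-Gamma(31/4, 2163/32)

309/40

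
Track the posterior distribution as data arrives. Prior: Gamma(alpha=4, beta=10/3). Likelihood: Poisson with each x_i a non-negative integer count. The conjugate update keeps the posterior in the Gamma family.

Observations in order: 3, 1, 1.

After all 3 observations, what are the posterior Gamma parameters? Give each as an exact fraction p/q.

obs 1: x=3 → posterior Gamma(7, 13/3)
obs 2: x=1 → posterior Gamma(8, 16/3)
obs 3: x=1 → posterior Gamma(9, 19/3)

alpha=9, beta=19/3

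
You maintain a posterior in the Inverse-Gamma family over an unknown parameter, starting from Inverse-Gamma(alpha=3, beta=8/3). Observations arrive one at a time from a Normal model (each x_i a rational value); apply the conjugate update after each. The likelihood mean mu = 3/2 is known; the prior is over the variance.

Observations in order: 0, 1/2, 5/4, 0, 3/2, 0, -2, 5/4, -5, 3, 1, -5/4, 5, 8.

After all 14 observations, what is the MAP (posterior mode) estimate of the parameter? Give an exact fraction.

obs 1: x=0 → posterior Inverse-Gamma(7/2, 91/24)
obs 2: x=1/2 → posterior Inverse-Gamma(4, 103/24)
obs 3: x=5/4 → posterior Inverse-Gamma(9/2, 415/96)
obs 4: x=0 → posterior Inverse-Gamma(5, 523/96)
obs 5: x=3/2 → posterior Inverse-Gamma(11/2, 523/96)
obs 6: x=0 → posterior Inverse-Gamma(6, 631/96)
obs 7: x=-2 → posterior Inverse-Gamma(13/2, 1219/96)
obs 8: x=5/4 → posterior Inverse-Gamma(7, 611/48)
obs 9: x=-5 → posterior Inverse-Gamma(15/2, 1625/48)
obs 10: x=3 → posterior Inverse-Gamma(8, 1679/48)
obs 11: x=1 → posterior Inverse-Gamma(17/2, 1685/48)
obs 12: x=-5/4 → posterior Inverse-Gamma(9, 3733/96)
obs 13: x=5 → posterior Inverse-Gamma(19/2, 4321/96)
obs 14: x=8 → posterior Inverse-Gamma(10, 6349/96)

6349/1056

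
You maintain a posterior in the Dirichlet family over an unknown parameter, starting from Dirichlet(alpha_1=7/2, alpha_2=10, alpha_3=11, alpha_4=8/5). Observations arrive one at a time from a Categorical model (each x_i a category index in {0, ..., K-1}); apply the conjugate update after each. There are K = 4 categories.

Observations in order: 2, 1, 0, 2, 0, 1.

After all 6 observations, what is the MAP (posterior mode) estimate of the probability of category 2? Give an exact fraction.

obs 1: x=2 → posterior Dirichlet(7/2, 10, 12, 8/5)
obs 2: x=1 → posterior Dirichlet(7/2, 11, 12, 8/5)
obs 3: x=0 → posterior Dirichlet(9/2, 11, 12, 8/5)
obs 4: x=2 → posterior Dirichlet(9/2, 11, 13, 8/5)
obs 5: x=0 → posterior Dirichlet(11/2, 11, 13, 8/5)
obs 6: x=1 → posterior Dirichlet(11/2, 12, 13, 8/5)

120/281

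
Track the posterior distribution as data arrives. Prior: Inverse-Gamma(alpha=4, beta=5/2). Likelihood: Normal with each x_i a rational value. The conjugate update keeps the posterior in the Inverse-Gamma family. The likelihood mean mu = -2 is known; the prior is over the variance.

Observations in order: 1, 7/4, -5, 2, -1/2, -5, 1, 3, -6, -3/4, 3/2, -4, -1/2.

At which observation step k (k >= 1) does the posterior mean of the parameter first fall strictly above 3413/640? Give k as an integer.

k = 6

obs 1: x=1 → posterior Inverse-Gamma(9/2, 7)
obs 2: x=7/4 → posterior Inverse-Gamma(5, 449/32)
obs 3: x=-5 → posterior Inverse-Gamma(11/2, 593/32)
obs 4: x=2 → posterior Inverse-Gamma(6, 849/32)
obs 5: x=-1/2 → posterior Inverse-Gamma(13/2, 885/32)
obs 6: x=-5 → posterior Inverse-Gamma(7, 1029/32)
obs 7: x=1 → posterior Inverse-Gamma(15/2, 1173/32)
obs 8: x=3 → posterior Inverse-Gamma(8, 1573/32)
obs 9: x=-6 → posterior Inverse-Gamma(17/2, 1829/32)
obs 10: x=-3/4 → posterior Inverse-Gamma(9, 927/16)
obs 11: x=3/2 → posterior Inverse-Gamma(19/2, 1025/16)
obs 12: x=-4 → posterior Inverse-Gamma(10, 1057/16)
obs 13: x=-1/2 → posterior Inverse-Gamma(21/2, 1075/16)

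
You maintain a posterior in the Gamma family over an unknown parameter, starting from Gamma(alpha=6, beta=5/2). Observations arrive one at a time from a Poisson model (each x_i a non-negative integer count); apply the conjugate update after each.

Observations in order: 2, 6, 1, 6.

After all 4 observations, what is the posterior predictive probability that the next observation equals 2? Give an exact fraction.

76095874954622720952959204/374091382133960723876953125

obs 1: x=2 → posterior Gamma(8, 7/2)
obs 2: x=6 → posterior Gamma(14, 9/2)
obs 3: x=1 → posterior Gamma(15, 11/2)
obs 4: x=6 → posterior Gamma(21, 13/2)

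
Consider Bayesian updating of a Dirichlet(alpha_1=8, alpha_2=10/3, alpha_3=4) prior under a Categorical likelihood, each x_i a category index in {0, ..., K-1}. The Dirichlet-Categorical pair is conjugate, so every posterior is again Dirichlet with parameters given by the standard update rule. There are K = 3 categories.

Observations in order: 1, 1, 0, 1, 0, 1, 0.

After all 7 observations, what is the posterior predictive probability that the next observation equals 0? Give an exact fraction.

33/67

obs 1: x=1 → posterior Dirichlet(8, 13/3, 4)
obs 2: x=1 → posterior Dirichlet(8, 16/3, 4)
obs 3: x=0 → posterior Dirichlet(9, 16/3, 4)
obs 4: x=1 → posterior Dirichlet(9, 19/3, 4)
obs 5: x=0 → posterior Dirichlet(10, 19/3, 4)
obs 6: x=1 → posterior Dirichlet(10, 22/3, 4)
obs 7: x=0 → posterior Dirichlet(11, 22/3, 4)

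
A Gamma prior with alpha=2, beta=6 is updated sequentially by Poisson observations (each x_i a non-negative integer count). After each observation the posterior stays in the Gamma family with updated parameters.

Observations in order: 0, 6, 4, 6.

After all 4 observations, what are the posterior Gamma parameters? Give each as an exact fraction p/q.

obs 1: x=0 → posterior Gamma(2, 7)
obs 2: x=6 → posterior Gamma(8, 8)
obs 3: x=4 → posterior Gamma(12, 9)
obs 4: x=6 → posterior Gamma(18, 10)

alpha=18, beta=10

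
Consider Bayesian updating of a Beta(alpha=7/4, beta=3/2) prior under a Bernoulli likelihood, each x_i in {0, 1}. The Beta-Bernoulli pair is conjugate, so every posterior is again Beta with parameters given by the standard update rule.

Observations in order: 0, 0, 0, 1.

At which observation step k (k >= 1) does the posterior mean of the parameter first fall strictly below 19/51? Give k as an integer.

obs 1: x=0 → posterior Beta(7/4, 5/2)
obs 2: x=0 → posterior Beta(7/4, 7/2)
obs 3: x=0 → posterior Beta(7/4, 9/2)
obs 4: x=1 → posterior Beta(11/4, 9/2)

k = 2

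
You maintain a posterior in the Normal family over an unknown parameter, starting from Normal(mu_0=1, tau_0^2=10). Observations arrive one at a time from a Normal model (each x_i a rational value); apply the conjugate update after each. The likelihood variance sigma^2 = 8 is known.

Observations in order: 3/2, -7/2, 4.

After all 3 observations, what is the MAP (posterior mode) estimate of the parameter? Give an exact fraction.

14/19

obs 1: x=3/2 → posterior Normal(23/18, 40/9)
obs 2: x=-7/2 → posterior Normal(-3/7, 20/7)
obs 3: x=4 → posterior Normal(14/19, 40/19)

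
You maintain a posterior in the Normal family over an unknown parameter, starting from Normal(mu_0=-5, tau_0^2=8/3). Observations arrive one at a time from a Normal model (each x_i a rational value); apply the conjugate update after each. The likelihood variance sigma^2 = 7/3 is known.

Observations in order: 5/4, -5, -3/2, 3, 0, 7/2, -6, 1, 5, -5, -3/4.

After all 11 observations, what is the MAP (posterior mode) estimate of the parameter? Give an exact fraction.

-71/95

obs 1: x=5/4 → posterior Normal(-5/3, 56/45)
obs 2: x=-5 → posterior Normal(-65/23, 56/69)
obs 3: x=-3/2 → posterior Normal(-77/31, 56/93)
obs 4: x=3 → posterior Normal(-53/39, 56/117)
obs 5: x=0 → posterior Normal(-53/47, 56/141)
obs 6: x=7/2 → posterior Normal(-5/11, 56/165)
obs 7: x=-6 → posterior Normal(-73/63, 8/27)
obs 8: x=1 → posterior Normal(-65/71, 56/213)
obs 9: x=5 → posterior Normal(-25/79, 56/237)
obs 10: x=-5 → posterior Normal(-65/87, 56/261)
obs 11: x=-3/4 → posterior Normal(-71/95, 56/285)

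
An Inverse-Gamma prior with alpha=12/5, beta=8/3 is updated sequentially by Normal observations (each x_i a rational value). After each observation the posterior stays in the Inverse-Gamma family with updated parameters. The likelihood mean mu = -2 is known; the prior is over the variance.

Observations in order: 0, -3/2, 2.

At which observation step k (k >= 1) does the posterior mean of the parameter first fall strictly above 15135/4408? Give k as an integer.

obs 1: x=0 → posterior Inverse-Gamma(29/10, 14/3)
obs 2: x=-3/2 → posterior Inverse-Gamma(17/5, 115/24)
obs 3: x=2 → posterior Inverse-Gamma(39/10, 307/24)

k = 3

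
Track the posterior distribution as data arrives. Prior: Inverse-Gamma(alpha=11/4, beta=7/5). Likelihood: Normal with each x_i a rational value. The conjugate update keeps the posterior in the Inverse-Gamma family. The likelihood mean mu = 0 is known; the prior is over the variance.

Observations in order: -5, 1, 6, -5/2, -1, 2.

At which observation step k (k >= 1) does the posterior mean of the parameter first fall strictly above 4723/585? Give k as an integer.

k = 3

obs 1: x=-5 → posterior Inverse-Gamma(13/4, 139/10)
obs 2: x=1 → posterior Inverse-Gamma(15/4, 72/5)
obs 3: x=6 → posterior Inverse-Gamma(17/4, 162/5)
obs 4: x=-5/2 → posterior Inverse-Gamma(19/4, 1421/40)
obs 5: x=-1 → posterior Inverse-Gamma(21/4, 1441/40)
obs 6: x=2 → posterior Inverse-Gamma(23/4, 1521/40)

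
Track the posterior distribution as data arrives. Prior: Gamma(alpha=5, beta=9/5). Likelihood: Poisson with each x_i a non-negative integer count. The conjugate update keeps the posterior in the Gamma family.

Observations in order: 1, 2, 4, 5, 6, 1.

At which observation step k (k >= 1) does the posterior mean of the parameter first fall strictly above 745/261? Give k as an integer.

obs 1: x=1 → posterior Gamma(6, 14/5)
obs 2: x=2 → posterior Gamma(8, 19/5)
obs 3: x=4 → posterior Gamma(12, 24/5)
obs 4: x=5 → posterior Gamma(17, 29/5)
obs 5: x=6 → posterior Gamma(23, 34/5)
obs 6: x=1 → posterior Gamma(24, 39/5)

k = 4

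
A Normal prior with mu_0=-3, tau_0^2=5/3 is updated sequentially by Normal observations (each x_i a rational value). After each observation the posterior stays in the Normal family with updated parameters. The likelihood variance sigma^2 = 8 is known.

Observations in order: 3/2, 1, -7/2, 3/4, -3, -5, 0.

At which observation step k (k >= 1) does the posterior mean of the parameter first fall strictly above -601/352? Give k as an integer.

obs 1: x=3/2 → posterior Normal(-129/58, 40/29)
obs 2: x=1 → posterior Normal(-7/4, 20/17)
obs 3: x=-7/2 → posterior Normal(-77/39, 40/39)
obs 4: x=3/4 → posterior Normal(-293/176, 10/11)
obs 5: x=-3 → posterior Normal(-353/196, 40/49)
obs 6: x=-5 → posterior Normal(-151/72, 20/27)
obs 7: x=0 → posterior Normal(-453/236, 40/59)

k = 4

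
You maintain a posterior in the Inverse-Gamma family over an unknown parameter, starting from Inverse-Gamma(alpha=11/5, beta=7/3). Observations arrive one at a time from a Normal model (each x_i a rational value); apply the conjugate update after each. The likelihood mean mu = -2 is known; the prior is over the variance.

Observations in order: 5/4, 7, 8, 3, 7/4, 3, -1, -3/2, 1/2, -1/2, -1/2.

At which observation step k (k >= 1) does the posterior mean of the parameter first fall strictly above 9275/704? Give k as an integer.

obs 1: x=5/4 → posterior Inverse-Gamma(27/10, 731/96)
obs 2: x=7 → posterior Inverse-Gamma(16/5, 4619/96)
obs 3: x=8 → posterior Inverse-Gamma(37/10, 9419/96)
obs 4: x=3 → posterior Inverse-Gamma(21/5, 10619/96)
obs 5: x=7/4 → posterior Inverse-Gamma(47/10, 5647/48)
obs 6: x=3 → posterior Inverse-Gamma(26/5, 6247/48)
obs 7: x=-1 → posterior Inverse-Gamma(57/10, 6271/48)
obs 8: x=-3/2 → posterior Inverse-Gamma(31/5, 6277/48)
obs 9: x=1/2 → posterior Inverse-Gamma(67/10, 6427/48)
obs 10: x=-1/2 → posterior Inverse-Gamma(36/5, 6481/48)
obs 11: x=-1/2 → posterior Inverse-Gamma(77/10, 6535/48)

k = 2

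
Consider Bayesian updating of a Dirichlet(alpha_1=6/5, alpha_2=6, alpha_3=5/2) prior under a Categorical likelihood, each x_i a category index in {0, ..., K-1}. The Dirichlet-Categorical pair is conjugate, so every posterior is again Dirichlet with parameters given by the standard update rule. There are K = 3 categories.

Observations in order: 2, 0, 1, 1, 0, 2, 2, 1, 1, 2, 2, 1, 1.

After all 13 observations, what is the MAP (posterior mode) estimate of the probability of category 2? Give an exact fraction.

65/197

obs 1: x=2 → posterior Dirichlet(6/5, 6, 7/2)
obs 2: x=0 → posterior Dirichlet(11/5, 6, 7/2)
obs 3: x=1 → posterior Dirichlet(11/5, 7, 7/2)
obs 4: x=1 → posterior Dirichlet(11/5, 8, 7/2)
obs 5: x=0 → posterior Dirichlet(16/5, 8, 7/2)
obs 6: x=2 → posterior Dirichlet(16/5, 8, 9/2)
obs 7: x=2 → posterior Dirichlet(16/5, 8, 11/2)
obs 8: x=1 → posterior Dirichlet(16/5, 9, 11/2)
obs 9: x=1 → posterior Dirichlet(16/5, 10, 11/2)
obs 10: x=2 → posterior Dirichlet(16/5, 10, 13/2)
obs 11: x=2 → posterior Dirichlet(16/5, 10, 15/2)
obs 12: x=1 → posterior Dirichlet(16/5, 11, 15/2)
obs 13: x=1 → posterior Dirichlet(16/5, 12, 15/2)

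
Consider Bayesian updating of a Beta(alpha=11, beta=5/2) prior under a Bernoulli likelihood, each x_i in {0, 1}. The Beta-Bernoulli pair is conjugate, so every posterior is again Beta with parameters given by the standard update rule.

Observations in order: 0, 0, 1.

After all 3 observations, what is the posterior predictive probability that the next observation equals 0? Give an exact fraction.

3/11

obs 1: x=0 → posterior Beta(11, 7/2)
obs 2: x=0 → posterior Beta(11, 9/2)
obs 3: x=1 → posterior Beta(12, 9/2)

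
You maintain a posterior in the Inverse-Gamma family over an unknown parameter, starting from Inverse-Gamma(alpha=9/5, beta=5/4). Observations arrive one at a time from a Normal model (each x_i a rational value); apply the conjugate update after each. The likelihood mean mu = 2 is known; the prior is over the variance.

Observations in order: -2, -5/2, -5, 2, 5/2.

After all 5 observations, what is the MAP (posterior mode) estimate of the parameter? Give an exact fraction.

440/53

obs 1: x=-2 → posterior Inverse-Gamma(23/10, 37/4)
obs 2: x=-5/2 → posterior Inverse-Gamma(14/5, 155/8)
obs 3: x=-5 → posterior Inverse-Gamma(33/10, 351/8)
obs 4: x=2 → posterior Inverse-Gamma(19/5, 351/8)
obs 5: x=5/2 → posterior Inverse-Gamma(43/10, 44)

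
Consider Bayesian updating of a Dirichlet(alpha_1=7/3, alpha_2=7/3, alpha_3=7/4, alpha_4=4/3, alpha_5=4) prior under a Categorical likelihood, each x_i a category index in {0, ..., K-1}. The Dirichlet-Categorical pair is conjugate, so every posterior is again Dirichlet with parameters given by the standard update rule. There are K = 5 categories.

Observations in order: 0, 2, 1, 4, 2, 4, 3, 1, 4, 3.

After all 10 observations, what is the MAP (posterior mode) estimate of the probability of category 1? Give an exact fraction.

40/201

obs 1: x=0 → posterior Dirichlet(10/3, 7/3, 7/4, 4/3, 4)
obs 2: x=2 → posterior Dirichlet(10/3, 7/3, 11/4, 4/3, 4)
obs 3: x=1 → posterior Dirichlet(10/3, 10/3, 11/4, 4/3, 4)
obs 4: x=4 → posterior Dirichlet(10/3, 10/3, 11/4, 4/3, 5)
obs 5: x=2 → posterior Dirichlet(10/3, 10/3, 15/4, 4/3, 5)
obs 6: x=4 → posterior Dirichlet(10/3, 10/3, 15/4, 4/3, 6)
obs 7: x=3 → posterior Dirichlet(10/3, 10/3, 15/4, 7/3, 6)
obs 8: x=1 → posterior Dirichlet(10/3, 13/3, 15/4, 7/3, 6)
obs 9: x=4 → posterior Dirichlet(10/3, 13/3, 15/4, 7/3, 7)
obs 10: x=3 → posterior Dirichlet(10/3, 13/3, 15/4, 10/3, 7)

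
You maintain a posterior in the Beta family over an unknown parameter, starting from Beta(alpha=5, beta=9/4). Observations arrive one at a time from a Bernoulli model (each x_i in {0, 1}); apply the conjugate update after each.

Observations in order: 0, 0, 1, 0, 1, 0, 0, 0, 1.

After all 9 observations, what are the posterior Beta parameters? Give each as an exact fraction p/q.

alpha=8, beta=33/4

obs 1: x=0 → posterior Beta(5, 13/4)
obs 2: x=0 → posterior Beta(5, 17/4)
obs 3: x=1 → posterior Beta(6, 17/4)
obs 4: x=0 → posterior Beta(6, 21/4)
obs 5: x=1 → posterior Beta(7, 21/4)
obs 6: x=0 → posterior Beta(7, 25/4)
obs 7: x=0 → posterior Beta(7, 29/4)
obs 8: x=0 → posterior Beta(7, 33/4)
obs 9: x=1 → posterior Beta(8, 33/4)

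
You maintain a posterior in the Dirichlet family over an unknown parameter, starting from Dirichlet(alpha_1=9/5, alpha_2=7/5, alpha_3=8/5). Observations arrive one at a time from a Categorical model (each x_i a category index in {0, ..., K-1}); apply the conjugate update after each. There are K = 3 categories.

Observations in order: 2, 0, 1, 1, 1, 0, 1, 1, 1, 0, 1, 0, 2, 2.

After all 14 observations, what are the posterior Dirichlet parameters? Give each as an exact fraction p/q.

alpha_1=29/5, alpha_2=42/5, alpha_3=23/5

obs 1: x=2 → posterior Dirichlet(9/5, 7/5, 13/5)
obs 2: x=0 → posterior Dirichlet(14/5, 7/5, 13/5)
obs 3: x=1 → posterior Dirichlet(14/5, 12/5, 13/5)
obs 4: x=1 → posterior Dirichlet(14/5, 17/5, 13/5)
obs 5: x=1 → posterior Dirichlet(14/5, 22/5, 13/5)
obs 6: x=0 → posterior Dirichlet(19/5, 22/5, 13/5)
obs 7: x=1 → posterior Dirichlet(19/5, 27/5, 13/5)
obs 8: x=1 → posterior Dirichlet(19/5, 32/5, 13/5)
obs 9: x=1 → posterior Dirichlet(19/5, 37/5, 13/5)
obs 10: x=0 → posterior Dirichlet(24/5, 37/5, 13/5)
obs 11: x=1 → posterior Dirichlet(24/5, 42/5, 13/5)
obs 12: x=0 → posterior Dirichlet(29/5, 42/5, 13/5)
obs 13: x=2 → posterior Dirichlet(29/5, 42/5, 18/5)
obs 14: x=2 → posterior Dirichlet(29/5, 42/5, 23/5)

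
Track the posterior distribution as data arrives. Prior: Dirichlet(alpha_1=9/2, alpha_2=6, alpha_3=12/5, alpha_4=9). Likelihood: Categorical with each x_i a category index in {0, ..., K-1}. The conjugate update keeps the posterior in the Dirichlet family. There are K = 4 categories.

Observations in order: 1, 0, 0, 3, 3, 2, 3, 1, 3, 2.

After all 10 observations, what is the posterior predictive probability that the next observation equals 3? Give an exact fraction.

130/319

obs 1: x=1 → posterior Dirichlet(9/2, 7, 12/5, 9)
obs 2: x=0 → posterior Dirichlet(11/2, 7, 12/5, 9)
obs 3: x=0 → posterior Dirichlet(13/2, 7, 12/5, 9)
obs 4: x=3 → posterior Dirichlet(13/2, 7, 12/5, 10)
obs 5: x=3 → posterior Dirichlet(13/2, 7, 12/5, 11)
obs 6: x=2 → posterior Dirichlet(13/2, 7, 17/5, 11)
obs 7: x=3 → posterior Dirichlet(13/2, 7, 17/5, 12)
obs 8: x=1 → posterior Dirichlet(13/2, 8, 17/5, 12)
obs 9: x=3 → posterior Dirichlet(13/2, 8, 17/5, 13)
obs 10: x=2 → posterior Dirichlet(13/2, 8, 22/5, 13)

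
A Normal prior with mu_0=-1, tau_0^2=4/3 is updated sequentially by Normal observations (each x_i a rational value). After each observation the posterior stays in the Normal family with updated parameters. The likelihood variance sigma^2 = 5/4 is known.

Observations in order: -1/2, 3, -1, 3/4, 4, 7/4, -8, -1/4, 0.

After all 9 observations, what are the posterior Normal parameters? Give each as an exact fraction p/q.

mu_0=-19/159, tau_0^2=20/159

obs 1: x=-1/2 → posterior Normal(-23/31, 20/31)
obs 2: x=3 → posterior Normal(25/47, 20/47)
obs 3: x=-1 → posterior Normal(1/7, 20/63)
obs 4: x=3/4 → posterior Normal(21/79, 20/79)
obs 5: x=4 → posterior Normal(17/19, 4/19)
obs 6: x=7/4 → posterior Normal(113/111, 20/111)
obs 7: x=-8 → posterior Normal(-15/127, 20/127)
obs 8: x=-1/4 → posterior Normal(-19/143, 20/143)
obs 9: x=0 → posterior Normal(-19/159, 20/159)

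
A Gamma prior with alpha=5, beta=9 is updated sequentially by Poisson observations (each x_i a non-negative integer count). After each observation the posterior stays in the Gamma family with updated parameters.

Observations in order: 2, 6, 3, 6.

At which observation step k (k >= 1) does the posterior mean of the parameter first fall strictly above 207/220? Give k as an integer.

obs 1: x=2 → posterior Gamma(7, 10)
obs 2: x=6 → posterior Gamma(13, 11)
obs 3: x=3 → posterior Gamma(16, 12)
obs 4: x=6 → posterior Gamma(22, 13)

k = 2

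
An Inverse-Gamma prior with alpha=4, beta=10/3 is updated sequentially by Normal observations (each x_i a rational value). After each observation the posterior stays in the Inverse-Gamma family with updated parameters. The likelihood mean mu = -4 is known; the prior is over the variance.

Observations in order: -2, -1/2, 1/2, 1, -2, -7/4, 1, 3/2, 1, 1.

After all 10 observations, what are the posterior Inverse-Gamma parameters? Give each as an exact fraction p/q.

alpha=9, beta=8759/96

obs 1: x=-2 → posterior Inverse-Gamma(9/2, 16/3)
obs 2: x=-1/2 → posterior Inverse-Gamma(5, 275/24)
obs 3: x=1/2 → posterior Inverse-Gamma(11/2, 259/12)
obs 4: x=1 → posterior Inverse-Gamma(6, 409/12)
obs 5: x=-2 → posterior Inverse-Gamma(13/2, 433/12)
obs 6: x=-7/4 → posterior Inverse-Gamma(7, 3707/96)
obs 7: x=1 → posterior Inverse-Gamma(15/2, 4907/96)
obs 8: x=3/2 → posterior Inverse-Gamma(8, 6359/96)
obs 9: x=1 → posterior Inverse-Gamma(17/2, 7559/96)
obs 10: x=1 → posterior Inverse-Gamma(9, 8759/96)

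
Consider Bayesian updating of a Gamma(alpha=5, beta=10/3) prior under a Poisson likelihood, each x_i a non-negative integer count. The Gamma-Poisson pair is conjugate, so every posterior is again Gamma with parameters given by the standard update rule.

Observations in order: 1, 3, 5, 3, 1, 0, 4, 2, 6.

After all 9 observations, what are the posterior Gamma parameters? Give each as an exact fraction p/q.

alpha=30, beta=37/3

obs 1: x=1 → posterior Gamma(6, 13/3)
obs 2: x=3 → posterior Gamma(9, 16/3)
obs 3: x=5 → posterior Gamma(14, 19/3)
obs 4: x=3 → posterior Gamma(17, 22/3)
obs 5: x=1 → posterior Gamma(18, 25/3)
obs 6: x=0 → posterior Gamma(18, 28/3)
obs 7: x=4 → posterior Gamma(22, 31/3)
obs 8: x=2 → posterior Gamma(24, 34/3)
obs 9: x=6 → posterior Gamma(30, 37/3)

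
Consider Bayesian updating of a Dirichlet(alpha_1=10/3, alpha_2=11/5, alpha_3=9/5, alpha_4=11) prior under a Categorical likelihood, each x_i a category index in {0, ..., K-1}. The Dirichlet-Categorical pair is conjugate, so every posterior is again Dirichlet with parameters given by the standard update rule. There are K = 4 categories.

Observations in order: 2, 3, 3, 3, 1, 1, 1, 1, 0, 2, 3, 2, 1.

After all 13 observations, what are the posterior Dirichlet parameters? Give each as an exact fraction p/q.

alpha_1=13/3, alpha_2=36/5, alpha_3=24/5, alpha_4=15

obs 1: x=2 → posterior Dirichlet(10/3, 11/5, 14/5, 11)
obs 2: x=3 → posterior Dirichlet(10/3, 11/5, 14/5, 12)
obs 3: x=3 → posterior Dirichlet(10/3, 11/5, 14/5, 13)
obs 4: x=3 → posterior Dirichlet(10/3, 11/5, 14/5, 14)
obs 5: x=1 → posterior Dirichlet(10/3, 16/5, 14/5, 14)
obs 6: x=1 → posterior Dirichlet(10/3, 21/5, 14/5, 14)
obs 7: x=1 → posterior Dirichlet(10/3, 26/5, 14/5, 14)
obs 8: x=1 → posterior Dirichlet(10/3, 31/5, 14/5, 14)
obs 9: x=0 → posterior Dirichlet(13/3, 31/5, 14/5, 14)
obs 10: x=2 → posterior Dirichlet(13/3, 31/5, 19/5, 14)
obs 11: x=3 → posterior Dirichlet(13/3, 31/5, 19/5, 15)
obs 12: x=2 → posterior Dirichlet(13/3, 31/5, 24/5, 15)
obs 13: x=1 → posterior Dirichlet(13/3, 36/5, 24/5, 15)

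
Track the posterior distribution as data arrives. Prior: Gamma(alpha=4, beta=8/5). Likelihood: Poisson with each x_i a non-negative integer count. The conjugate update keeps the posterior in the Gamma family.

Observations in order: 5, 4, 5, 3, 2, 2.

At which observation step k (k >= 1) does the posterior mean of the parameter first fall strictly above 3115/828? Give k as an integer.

k = 3

obs 1: x=5 → posterior Gamma(9, 13/5)
obs 2: x=4 → posterior Gamma(13, 18/5)
obs 3: x=5 → posterior Gamma(18, 23/5)
obs 4: x=3 → posterior Gamma(21, 28/5)
obs 5: x=2 → posterior Gamma(23, 33/5)
obs 6: x=2 → posterior Gamma(25, 38/5)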